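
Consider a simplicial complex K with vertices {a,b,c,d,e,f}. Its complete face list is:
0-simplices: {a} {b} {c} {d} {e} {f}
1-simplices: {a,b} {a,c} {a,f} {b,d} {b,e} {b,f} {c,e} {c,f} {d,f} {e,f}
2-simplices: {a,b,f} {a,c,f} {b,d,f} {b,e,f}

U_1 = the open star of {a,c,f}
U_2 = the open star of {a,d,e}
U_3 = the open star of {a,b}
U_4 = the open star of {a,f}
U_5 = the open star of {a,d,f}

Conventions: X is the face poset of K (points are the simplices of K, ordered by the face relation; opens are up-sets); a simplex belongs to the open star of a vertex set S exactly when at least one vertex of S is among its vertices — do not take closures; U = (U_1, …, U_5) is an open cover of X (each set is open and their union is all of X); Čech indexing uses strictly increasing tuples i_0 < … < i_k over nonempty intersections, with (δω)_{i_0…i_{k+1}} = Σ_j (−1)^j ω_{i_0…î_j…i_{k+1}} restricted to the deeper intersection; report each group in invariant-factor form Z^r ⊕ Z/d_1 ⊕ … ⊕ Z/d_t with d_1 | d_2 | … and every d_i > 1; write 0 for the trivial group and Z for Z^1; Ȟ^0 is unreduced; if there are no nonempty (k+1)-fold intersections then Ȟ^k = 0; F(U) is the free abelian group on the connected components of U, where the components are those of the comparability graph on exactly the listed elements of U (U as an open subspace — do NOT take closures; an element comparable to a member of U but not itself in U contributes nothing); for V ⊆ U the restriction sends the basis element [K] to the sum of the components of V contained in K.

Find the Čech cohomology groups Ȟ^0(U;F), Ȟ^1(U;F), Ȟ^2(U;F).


nonempty intersections:
  U1={{a},{c},{f},{a,b},{a,c},{a,f},{b,f},{c,e},{c,f},{d,f},{e,f},{a,b,f},{a,c,f},{b,d,f},{b,e,f}} U2={{a},{d},{e},{a,b},{a,c},{a,f},{b,d},{b,e},{c,e},{d,f},{e,f},{a,b,f},{a,c,f},{b,d,f},{b,e,f}} U3={{a},{b},{a,b},{a,c},{a,f},{b,d},{b,e},{b,f},{a,b,f},{a,c,f},{b,d,f},{b,e,f}} U4={{a},{f},{a,b},{a,c},{a,f},{b,f},{c,f},{d,f},{e,f},{a,b,f},{a,c,f},{b,d,f},{b,e,f}} U5={{a},{d},{f},{a,b},{a,c},{a,f},{b,d},{b,f},{c,f},{d,f},{e,f},{a,b,f},{a,c,f},{b,d,f},{b,e,f}}
  U12={{a},{a,b},{a,c},{a,f},{c,e},{d,f},{e,f},{a,b,f},{a,c,f},{b,d,f},{b,e,f}} U13={{a},{a,b},{a,c},{a,f},{b,f},{a,b,f},{a,c,f},{b,d,f},{b,e,f}} U14={{a},{f},{a,b},{a,c},{a,f},{b,f},{c,f},{d,f},{e,f},{a,b,f},{a,c,f},{b,d,f},{b,e,f}} U15={{a},{f},{a,b},{a,c},{a,f},{b,f},{c,f},{d,f},{e,f},{a,b,f},{a,c,f},{b,d,f},{b,e,f}} U23={{a},{a,b},{a,c},{a,f},{b,d},{b,e},{a,b,f},{a,c,f},{b,d,f},{b,e,f}} U24={{a},{a,b},{a,c},{a,f},{d,f},{e,f},{a,b,f},{a,c,f},{b,d,f},{b,e,f}} U25={{a},{d},{a,b},{a,c},{a,f},{b,d},{d,f},{e,f},{a,b,f},{a,c,f},{b,d,f},{b,e,f}} U34={{a},{a,b},{a,c},{a,f},{b,f},{a,b,f},{a,c,f},{b,d,f},{b,e,f}} U35={{a},{a,b},{a,c},{a,f},{b,d},{b,f},{a,b,f},{a,c,f},{b,d,f},{b,e,f}} U45={{a},{f},{a,b},{a,c},{a,f},{b,f},{c,f},{d,f},{e,f},{a,b,f},{a,c,f},{b,d,f},{b,e,f}}
  U123={{a},{a,b},{a,c},{a,f},{a,b,f},{a,c,f},{b,d,f},{b,e,f}} U124={{a},{a,b},{a,c},{a,f},{d,f},{e,f},{a,b,f},{a,c,f},{b,d,f},{b,e,f}} U125={{a},{a,b},{a,c},{a,f},{d,f},{e,f},{a,b,f},{a,c,f},{b,d,f},{b,e,f}} U134={{a},{a,b},{a,c},{a,f},{b,f},{a,b,f},{a,c,f},{b,d,f},{b,e,f}} U135={{a},{a,b},{a,c},{a,f},{b,f},{a,b,f},{a,c,f},{b,d,f},{b,e,f}} U145={{a},{f},{a,b},{a,c},{a,f},{b,f},{c,f},{d,f},{e,f},{a,b,f},{a,c,f},{b,d,f},{b,e,f}} U234={{a},{a,b},{a,c},{a,f},{a,b,f},{a,c,f},{b,d,f},{b,e,f}} U235={{a},{a,b},{a,c},{a,f},{b,d},{a,b,f},{a,c,f},{b,d,f},{b,e,f}} U245={{a},{a,b},{a,c},{a,f},{d,f},{e,f},{a,b,f},{a,c,f},{b,d,f},{b,e,f}} U345={{a},{a,b},{a,c},{a,f},{b,f},{a,b,f},{a,c,f},{b,d,f},{b,e,f}}
  U1234={{a},{a,b},{a,c},{a,f},{a,b,f},{a,c,f},{b,d,f},{b,e,f}} U1235={{a},{a,b},{a,c},{a,f},{a,b,f},{a,c,f},{b,d,f},{b,e,f}} U1245={{a},{a,b},{a,c},{a,f},{d,f},{e,f},{a,b,f},{a,c,f},{b,d,f},{b,e,f}} U1345={{a},{a,b},{a,c},{a,f},{b,f},{a,b,f},{a,c,f},{b,d,f},{b,e,f}} U2345={{a},{a,b},{a,c},{a,f},{a,b,f},{a,c,f},{b,d,f},{b,e,f}}
  U12345={{a},{a,b},{a,c},{a,f},{a,b,f},{a,c,f},{b,d,f},{b,e,f}}
components per intersection:
  U1: {{a},{c},{f},{a,b},{a,c},{a,f},{b,f},{c,e},{c,f},{d,f},{e,f},{a,b,f},{a,c,f},{b,d,f},{b,e,f}}
  U2: {{a},{a,b},{a,c},{a,f},{a,b,f},{a,c,f}} {{d},{b,d},{d,f},{b,d,f}} {{e},{b,e},{c,e},{e,f},{b,e,f}}
  U3: {{a},{b},{a,b},{a,c},{a,f},{b,d},{b,e},{b,f},{a,b,f},{a,c,f},{b,d,f},{b,e,f}}
  U4: {{a},{f},{a,b},{a,c},{a,f},{b,f},{c,f},{d,f},{e,f},{a,b,f},{a,c,f},{b,d,f},{b,e,f}}
  U5: {{a},{d},{f},{a,b},{a,c},{a,f},{b,d},{b,f},{c,f},{d,f},{e,f},{a,b,f},{a,c,f},{b,d,f},{b,e,f}}
  U12: {{a},{a,b},{a,c},{a,f},{a,b,f},{a,c,f}} {{c,e}} {{d,f},{b,d,f}} {{e,f},{b,e,f}}
  U13: {{a},{a,b},{a,c},{a,f},{b,f},{a,b,f},{a,c,f},{b,d,f},{b,e,f}}
  U14: {{a},{f},{a,b},{a,c},{a,f},{b,f},{c,f},{d,f},{e,f},{a,b,f},{a,c,f},{b,d,f},{b,e,f}}
  U15: {{a},{f},{a,b},{a,c},{a,f},{b,f},{c,f},{d,f},{e,f},{a,b,f},{a,c,f},{b,d,f},{b,e,f}}
  U23: {{a},{a,b},{a,c},{a,f},{a,b,f},{a,c,f}} {{b,d},{b,d,f}} {{b,e},{b,e,f}}
  U24: {{a},{a,b},{a,c},{a,f},{a,b,f},{a,c,f}} {{d,f},{b,d,f}} {{e,f},{b,e,f}}
  U25: {{a},{a,b},{a,c},{a,f},{a,b,f},{a,c,f}} {{d},{b,d},{d,f},{b,d,f}} {{e,f},{b,e,f}}
  U34: {{a},{a,b},{a,c},{a,f},{b,f},{a,b,f},{a,c,f},{b,d,f},{b,e,f}}
  U35: {{a},{a,b},{a,c},{a,f},{b,d},{b,f},{a,b,f},{a,c,f},{b,d,f},{b,e,f}}
  U45: {{a},{f},{a,b},{a,c},{a,f},{b,f},{c,f},{d,f},{e,f},{a,b,f},{a,c,f},{b,d,f},{b,e,f}}
  U123: {{a},{a,b},{a,c},{a,f},{a,b,f},{a,c,f}} {{b,d,f}} {{b,e,f}}
  U124: {{a},{a,b},{a,c},{a,f},{a,b,f},{a,c,f}} {{d,f},{b,d,f}} {{e,f},{b,e,f}}
  U125: {{a},{a,b},{a,c},{a,f},{a,b,f},{a,c,f}} {{d,f},{b,d,f}} {{e,f},{b,e,f}}
  U134: {{a},{a,b},{a,c},{a,f},{b,f},{a,b,f},{a,c,f},{b,d,f},{b,e,f}}
  U135: {{a},{a,b},{a,c},{a,f},{b,f},{a,b,f},{a,c,f},{b,d,f},{b,e,f}}
  U145: {{a},{f},{a,b},{a,c},{a,f},{b,f},{c,f},{d,f},{e,f},{a,b,f},{a,c,f},{b,d,f},{b,e,f}}
  U234: {{a},{a,b},{a,c},{a,f},{a,b,f},{a,c,f}} {{b,d,f}} {{b,e,f}}
  U235: {{a},{a,b},{a,c},{a,f},{a,b,f},{a,c,f}} {{b,d},{b,d,f}} {{b,e,f}}
  U245: {{a},{a,b},{a,c},{a,f},{a,b,f},{a,c,f}} {{d,f},{b,d,f}} {{e,f},{b,e,f}}
  U345: {{a},{a,b},{a,c},{a,f},{b,f},{a,b,f},{a,c,f},{b,d,f},{b,e,f}}
  U1234: {{a},{a,b},{a,c},{a,f},{a,b,f},{a,c,f}} {{b,d,f}} {{b,e,f}}
  U1235: {{a},{a,b},{a,c},{a,f},{a,b,f},{a,c,f}} {{b,d,f}} {{b,e,f}}
  U1245: {{a},{a,b},{a,c},{a,f},{a,b,f},{a,c,f}} {{d,f},{b,d,f}} {{e,f},{b,e,f}}
  U1345: {{a},{a,b},{a,c},{a,f},{b,f},{a,b,f},{a,c,f},{b,d,f},{b,e,f}}
  U2345: {{a},{a,b},{a,c},{a,f},{a,b,f},{a,c,f}} {{b,d,f}} {{b,e,f}}
  U12345: {{a},{a,b},{a,c},{a,f},{a,b,f},{a,c,f}} {{b,d,f}} {{b,e,f}}
C dims 7,19,22,13; δ0: rk 6, SNF 1^6; δ1: rk 12, SNF 1^12; δ2: rk 10, SNF 1^10
Ȟ^0: (7−6)−0=1 ⇒ Z
Ȟ^1: (19−12)−6=1 ⇒ Z
Ȟ^2: (22−10)−12=0 ⇒ 0

Ȟ^0 = Z; Ȟ^1 = Z; Ȟ^2 = 0


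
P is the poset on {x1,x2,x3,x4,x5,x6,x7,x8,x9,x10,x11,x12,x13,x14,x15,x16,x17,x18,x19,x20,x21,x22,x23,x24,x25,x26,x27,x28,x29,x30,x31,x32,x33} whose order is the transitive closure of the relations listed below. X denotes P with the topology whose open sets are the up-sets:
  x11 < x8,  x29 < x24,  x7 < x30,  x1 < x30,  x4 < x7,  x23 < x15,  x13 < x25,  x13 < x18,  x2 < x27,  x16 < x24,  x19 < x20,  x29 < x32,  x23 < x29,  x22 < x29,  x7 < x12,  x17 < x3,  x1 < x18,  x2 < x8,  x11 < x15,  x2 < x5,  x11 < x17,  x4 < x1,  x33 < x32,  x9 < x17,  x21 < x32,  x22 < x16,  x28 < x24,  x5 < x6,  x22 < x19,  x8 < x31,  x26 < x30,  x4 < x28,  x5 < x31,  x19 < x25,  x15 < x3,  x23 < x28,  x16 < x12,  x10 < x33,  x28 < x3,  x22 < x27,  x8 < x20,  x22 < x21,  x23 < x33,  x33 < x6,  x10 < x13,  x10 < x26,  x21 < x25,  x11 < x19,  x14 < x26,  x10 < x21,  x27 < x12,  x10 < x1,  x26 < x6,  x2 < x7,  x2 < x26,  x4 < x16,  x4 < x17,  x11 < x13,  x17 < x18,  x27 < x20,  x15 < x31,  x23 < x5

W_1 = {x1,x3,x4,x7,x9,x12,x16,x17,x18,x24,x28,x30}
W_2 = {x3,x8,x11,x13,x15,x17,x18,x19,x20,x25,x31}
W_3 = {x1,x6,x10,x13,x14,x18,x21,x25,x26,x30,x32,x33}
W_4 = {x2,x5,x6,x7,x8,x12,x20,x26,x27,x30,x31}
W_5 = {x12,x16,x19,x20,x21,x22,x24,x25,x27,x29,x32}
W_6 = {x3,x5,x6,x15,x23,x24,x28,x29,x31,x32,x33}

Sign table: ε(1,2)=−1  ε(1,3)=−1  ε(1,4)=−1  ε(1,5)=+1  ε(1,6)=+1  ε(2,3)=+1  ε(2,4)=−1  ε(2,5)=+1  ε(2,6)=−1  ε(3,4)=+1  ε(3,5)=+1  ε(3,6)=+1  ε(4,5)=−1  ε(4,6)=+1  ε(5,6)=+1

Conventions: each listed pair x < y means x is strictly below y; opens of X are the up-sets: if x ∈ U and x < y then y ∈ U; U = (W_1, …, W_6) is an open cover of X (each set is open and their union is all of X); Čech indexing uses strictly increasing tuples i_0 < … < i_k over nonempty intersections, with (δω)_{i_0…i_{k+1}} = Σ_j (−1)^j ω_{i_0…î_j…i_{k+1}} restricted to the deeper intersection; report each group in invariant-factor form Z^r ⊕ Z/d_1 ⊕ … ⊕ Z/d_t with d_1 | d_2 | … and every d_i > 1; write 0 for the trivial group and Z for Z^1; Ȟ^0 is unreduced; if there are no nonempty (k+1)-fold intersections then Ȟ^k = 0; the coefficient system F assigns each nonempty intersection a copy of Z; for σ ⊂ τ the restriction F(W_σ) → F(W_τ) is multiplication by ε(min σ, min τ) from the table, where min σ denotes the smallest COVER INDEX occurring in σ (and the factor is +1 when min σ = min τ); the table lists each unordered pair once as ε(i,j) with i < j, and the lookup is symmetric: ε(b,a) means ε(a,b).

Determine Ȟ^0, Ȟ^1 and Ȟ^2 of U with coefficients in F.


nerve of the cover:
  W12={x3,x17,x18} W13={x1,x18,x30} W14={x7,x12,x30} W15={x12,x16,x24} W16={x3,x24,x28} W23={x13,x18,x25} W24={x8,x20,x31} W25={x19,x20,x25} W26={x3,x15,x31} W34={x6,x26,x30} W35={x21,x25,x32} W36={x6,x32,x33} W45={x12,x20,x27} W46={x5,x6,x31} W56={x24,x29,x32}
  W123={x18} W126={x3} W134={x30} W145={x12} W156={x24} W235={x25} W245={x20} W246={x31} W346={x6} W356={x32}
C dims 6,15,10; δ0: rk 6, SNF 1^5·2; δ1: rk 9, SNF 1^9
Ȟ^0 = (6 − 6) − 0 = 0, so Ȟ^0 ≅ 0
Ȟ^1 = (15 − 9) − 6 = 0 plus torsion [2], so Ȟ^1 ≅ Z/2
Ȟ^2 = (10 − 0) − 9 = 1, so Ȟ^2 ≅ Z

Ȟ^0(U;F) ≅ 0, Ȟ^1(U;F) ≅ Z/2 and Ȟ^2(U;F) ≅ Z


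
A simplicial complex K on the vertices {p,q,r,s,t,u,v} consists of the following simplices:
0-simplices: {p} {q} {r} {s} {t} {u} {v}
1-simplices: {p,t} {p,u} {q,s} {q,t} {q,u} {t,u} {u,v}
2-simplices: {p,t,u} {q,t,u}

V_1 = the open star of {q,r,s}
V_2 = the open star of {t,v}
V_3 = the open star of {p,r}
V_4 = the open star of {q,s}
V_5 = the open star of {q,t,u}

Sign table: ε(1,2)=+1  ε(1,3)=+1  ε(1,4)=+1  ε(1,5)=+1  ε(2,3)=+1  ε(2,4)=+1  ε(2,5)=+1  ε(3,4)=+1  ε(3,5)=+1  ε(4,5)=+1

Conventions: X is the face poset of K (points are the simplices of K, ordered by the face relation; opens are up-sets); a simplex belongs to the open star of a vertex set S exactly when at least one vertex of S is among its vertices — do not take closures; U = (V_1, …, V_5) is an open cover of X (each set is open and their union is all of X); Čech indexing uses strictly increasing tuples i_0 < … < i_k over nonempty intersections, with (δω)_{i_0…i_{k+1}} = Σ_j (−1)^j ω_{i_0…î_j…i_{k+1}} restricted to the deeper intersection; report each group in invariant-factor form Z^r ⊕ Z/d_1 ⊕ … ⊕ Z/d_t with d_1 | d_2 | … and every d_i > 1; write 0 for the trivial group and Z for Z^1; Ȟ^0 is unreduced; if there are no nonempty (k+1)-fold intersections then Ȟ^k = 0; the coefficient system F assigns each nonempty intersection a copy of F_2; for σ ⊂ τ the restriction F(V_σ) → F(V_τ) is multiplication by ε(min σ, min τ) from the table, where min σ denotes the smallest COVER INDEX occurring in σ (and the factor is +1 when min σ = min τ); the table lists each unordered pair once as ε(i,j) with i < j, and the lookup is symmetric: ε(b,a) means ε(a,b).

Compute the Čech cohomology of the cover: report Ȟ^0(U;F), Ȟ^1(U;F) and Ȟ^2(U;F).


cover nerve:
  V1={{q},{r},{s},{q,s},{q,t},{q,u},{q,t,u}} V2={{t},{v},{p,t},{q,t},{t,u},{u,v},{p,t,u},{q,t,u}} V3={{p},{r},{p,t},{p,u},{p,t,u}} V4={{q},{s},{q,s},{q,t},{q,u},{q,t,u}} V5={{q},{t},{u},{p,t},{p,u},{q,s},{q,t},{q,u},{t,u},{u,v},{p,t,u},{q,t,u}}
  V12={{q,t},{q,t,u}} V13={{r}} V14={{q},{s},{q,s},{q,t},{q,u},{q,t,u}} V15={{q},{q,s},{q,t},{q,u},{q,t,u}} V23={{p,t},{p,t,u}} V24={{q,t},{q,t,u}} V25={{t},{p,t},{q,t},{t,u},{u,v},{p,t,u},{q,t,u}} V35={{p,t},{p,u},{p,t,u}} V45={{q},{q,s},{q,t},{q,u},{q,t,u}}
  V124={{q,t},{q,t,u}} V125={{q,t},{q,t,u}} V145={{q},{q,s},{q,t},{q,u},{q,t,u}} V235={{p,t},{p,t,u}} V245={{q,t},{q,t,u}}
  V1245={{q,t},{q,t,u}}
C dims 5,9,5,1; δ0: rk_F2 4; δ1: rk_F2 4; δ2: rk_F2 1
Ȟ^0: (5−4)−0=1 ⇒ Z/2
Ȟ^1: (9−4)−4=1 ⇒ Z/2
Ȟ^2: (5−1)−4=0 ⇒ 0

Ȟ^0 = Z/2, Ȟ^1 = Z/2 and Ȟ^2 = 0


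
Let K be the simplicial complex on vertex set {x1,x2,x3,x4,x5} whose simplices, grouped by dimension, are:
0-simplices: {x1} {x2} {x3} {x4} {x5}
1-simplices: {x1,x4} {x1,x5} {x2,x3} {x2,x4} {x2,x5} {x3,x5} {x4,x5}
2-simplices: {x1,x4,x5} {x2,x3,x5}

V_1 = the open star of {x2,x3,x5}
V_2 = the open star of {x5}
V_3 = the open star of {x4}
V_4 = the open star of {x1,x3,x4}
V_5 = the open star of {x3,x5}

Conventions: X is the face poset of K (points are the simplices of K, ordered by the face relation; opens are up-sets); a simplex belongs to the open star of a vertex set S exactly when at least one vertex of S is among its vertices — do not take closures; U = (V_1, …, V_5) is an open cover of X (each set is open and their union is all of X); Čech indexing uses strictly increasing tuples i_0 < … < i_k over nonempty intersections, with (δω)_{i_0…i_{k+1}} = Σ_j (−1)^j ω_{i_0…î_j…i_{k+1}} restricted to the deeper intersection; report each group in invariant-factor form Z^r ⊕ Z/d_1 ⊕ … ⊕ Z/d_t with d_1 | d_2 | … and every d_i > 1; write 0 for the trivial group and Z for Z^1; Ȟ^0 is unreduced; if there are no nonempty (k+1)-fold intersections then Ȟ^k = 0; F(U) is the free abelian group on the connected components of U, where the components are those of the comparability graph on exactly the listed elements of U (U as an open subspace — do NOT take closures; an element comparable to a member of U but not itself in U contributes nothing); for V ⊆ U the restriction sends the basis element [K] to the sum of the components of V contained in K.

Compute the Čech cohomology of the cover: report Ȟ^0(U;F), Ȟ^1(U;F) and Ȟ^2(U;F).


nonempty overlaps:
  V1={{x2},{x3},{x5},{x1,x5},{x2,x3},{x2,x4},{x2,x5},{x3,x5},{x4,x5},{x1,x4,x5},{x2,x3,x5}} V2={{x5},{x1,x5},{x2,x5},{x3,x5},{x4,x5},{x1,x4,x5},{x2,x3,x5}} V3={{x4},{x1,x4},{x2,x4},{x4,x5},{x1,x4,x5}} V4={{x1},{x3},{x4},{x1,x4},{x1,x5},{x2,x3},{x2,x4},{x3,x5},{x4,x5},{x1,x4,x5},{x2,x3,x5}} V5={{x3},{x5},{x1,x5},{x2,x3},{x2,x5},{x3,x5},{x4,x5},{x1,x4,x5},{x2,x3,x5}}
  V12={{x5},{x1,x5},{x2,x5},{x3,x5},{x4,x5},{x1,x4,x5},{x2,x3,x5}} V13={{x2,x4},{x4,x5},{x1,x4,x5}} V14={{x3},{x1,x5},{x2,x3},{x2,x4},{x3,x5},{x4,x5},{x1,x4,x5},{x2,x3,x5}} V15={{x3},{x5},{x1,x5},{x2,x3},{x2,x5},{x3,x5},{x4,x5},{x1,x4,x5},{x2,x3,x5}} V23={{x4,x5},{x1,x4,x5}} V24={{x1,x5},{x3,x5},{x4,x5},{x1,x4,x5},{x2,x3,x5}} V25={{x5},{x1,x5},{x2,x5},{x3,x5},{x4,x5},{x1,x4,x5},{x2,x3,x5}} V34={{x4},{x1,x4},{x2,x4},{x4,x5},{x1,x4,x5}} V35={{x4,x5},{x1,x4,x5}} V45={{x3},{x1,x5},{x2,x3},{x3,x5},{x4,x5},{x1,x4,x5},{x2,x3,x5}}
  V123={{x4,x5},{x1,x4,x5}} V124={{x1,x5},{x3,x5},{x4,x5},{x1,x4,x5},{x2,x3,x5}} V125={{x5},{x1,x5},{x2,x5},{x3,x5},{x4,x5},{x1,x4,x5},{x2,x3,x5}} V134={{x2,x4},{x4,x5},{x1,x4,x5}} V135={{x4,x5},{x1,x4,x5}} V145={{x3},{x1,x5},{x2,x3},{x3,x5},{x4,x5},{x1,x4,x5},{x2,x3,x5}} V234={{x4,x5},{x1,x4,x5}} V235={{x4,x5},{x1,x4,x5}} V245={{x1,x5},{x3,x5},{x4,x5},{x1,x4,x5},{x2,x3,x5}} V345={{x4,x5},{x1,x4,x5}}
  V1234={{x4,x5},{x1,x4,x5}} V1235={{x4,x5},{x1,x4,x5}} V1245={{x1,x5},{x3,x5},{x4,x5},{x1,x4,x5},{x2,x3,x5}} V1345={{x4,x5},{x1,x4,x5}} V2345={{x4,x5},{x1,x4,x5}}
  V12345={{x4,x5},{x1,x4,x5}}
components per intersection:
  V1: {{x2},{x3},{x5},{x1,x5},{x2,x3},{x2,x4},{x2,x5},{x3,x5},{x4,x5},{x1,x4,x5},{x2,x3,x5}}
  V2: {{x5},{x1,x5},{x2,x5},{x3,x5},{x4,x5},{x1,x4,x5},{x2,x3,x5}}
  V3: {{x4},{x1,x4},{x2,x4},{x4,x5},{x1,x4,x5}}
  V4: {{x1},{x4},{x1,x4},{x1,x5},{x2,x4},{x4,x5},{x1,x4,x5}} {{x3},{x2,x3},{x3,x5},{x2,x3,x5}}
  V5: {{x3},{x5},{x1,x5},{x2,x3},{x2,x5},{x3,x5},{x4,x5},{x1,x4,x5},{x2,x3,x5}}
  V12: {{x5},{x1,x5},{x2,x5},{x3,x5},{x4,x5},{x1,x4,x5},{x2,x3,x5}}
  V13: {{x2,x4}} {{x4,x5},{x1,x4,x5}}
  V14: {{x3},{x2,x3},{x3,x5},{x2,x3,x5}} {{x1,x5},{x4,x5},{x1,x4,x5}} {{x2,x4}}
  V15: {{x3},{x5},{x1,x5},{x2,x3},{x2,x5},{x3,x5},{x4,x5},{x1,x4,x5},{x2,x3,x5}}
  V23: {{x4,x5},{x1,x4,x5}}
  V24: {{x1,x5},{x4,x5},{x1,x4,x5}} {{x3,x5},{x2,x3,x5}}
  V25: {{x5},{x1,x5},{x2,x5},{x3,x5},{x4,x5},{x1,x4,x5},{x2,x3,x5}}
  V34: {{x4},{x1,x4},{x2,x4},{x4,x5},{x1,x4,x5}}
  V35: {{x4,x5},{x1,x4,x5}}
  V45: {{x3},{x2,x3},{x3,x5},{x2,x3,x5}} {{x1,x5},{x4,x5},{x1,x4,x5}}
  V123: {{x4,x5},{x1,x4,x5}}
  V124: {{x1,x5},{x4,x5},{x1,x4,x5}} {{x3,x5},{x2,x3,x5}}
  V125: {{x5},{x1,x5},{x2,x5},{x3,x5},{x4,x5},{x1,x4,x5},{x2,x3,x5}}
  V134: {{x2,x4}} {{x4,x5},{x1,x4,x5}}
  V135: {{x4,x5},{x1,x4,x5}}
  V145: {{x3},{x2,x3},{x3,x5},{x2,x3,x5}} {{x1,x5},{x4,x5},{x1,x4,x5}}
  V234: {{x4,x5},{x1,x4,x5}}
  V235: {{x4,x5},{x1,x4,x5}}
  V245: {{x1,x5},{x4,x5},{x1,x4,x5}} {{x3,x5},{x2,x3,x5}}
  V345: {{x4,x5},{x1,x4,x5}}
  V1234: {{x4,x5},{x1,x4,x5}}
  V1235: {{x4,x5},{x1,x4,x5}}
  V1245: {{x1,x5},{x4,x5},{x1,x4,x5}} {{x3,x5},{x2,x3,x5}}
  V1345: {{x4,x5},{x1,x4,x5}}
  V2345: {{x4,x5},{x1,x4,x5}}
  V12345: {{x4,x5},{x1,x4,x5}}
C dims 6,15,14,6; δ0: rk 5, SNF 1^5; δ1: rk 9, SNF 1^9; δ2: rk 5, SNF 1^5
degree 0: 6−5−0 = 1 → Ȟ^0 ≅ Z
degree 1: 15−9−5 = 1 → Ȟ^1 ≅ Z
degree 2: 14−5−9 = 0 → Ȟ^2 ≅ 0

Ȟ^0 = Z; Ȟ^1 = Z; Ȟ^2 = 0


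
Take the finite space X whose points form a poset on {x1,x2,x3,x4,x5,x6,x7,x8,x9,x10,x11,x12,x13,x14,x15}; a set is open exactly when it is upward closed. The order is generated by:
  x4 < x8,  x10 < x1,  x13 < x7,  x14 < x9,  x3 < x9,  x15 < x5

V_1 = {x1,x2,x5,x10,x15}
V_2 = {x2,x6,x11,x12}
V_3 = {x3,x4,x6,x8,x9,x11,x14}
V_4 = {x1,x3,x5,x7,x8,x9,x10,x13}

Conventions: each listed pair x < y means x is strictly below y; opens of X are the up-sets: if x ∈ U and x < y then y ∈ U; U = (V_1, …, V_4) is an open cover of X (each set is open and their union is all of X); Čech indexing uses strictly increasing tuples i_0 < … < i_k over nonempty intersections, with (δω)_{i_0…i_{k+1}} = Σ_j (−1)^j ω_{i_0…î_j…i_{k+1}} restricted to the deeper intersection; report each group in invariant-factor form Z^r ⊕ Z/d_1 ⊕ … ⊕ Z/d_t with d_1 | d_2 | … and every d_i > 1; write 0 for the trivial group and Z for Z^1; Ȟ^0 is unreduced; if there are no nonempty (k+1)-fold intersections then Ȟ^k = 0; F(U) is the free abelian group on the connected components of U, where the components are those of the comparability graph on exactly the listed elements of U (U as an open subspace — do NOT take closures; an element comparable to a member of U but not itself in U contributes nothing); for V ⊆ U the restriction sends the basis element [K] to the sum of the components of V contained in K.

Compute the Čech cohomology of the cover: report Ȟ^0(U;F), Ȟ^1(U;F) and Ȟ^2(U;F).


Ȟ^0 ≅ Z^9, Ȟ^1 ≅ 0 and Ȟ^2 ≅ 0

cover nerve:
  V12={x2} V14={x1,x5,x10} V23={x6,x11} V34={x3,x8,x9}
components per intersection:
  V1: {x1,x10} {x2} {x5,x15}
  V2: {x2} {x6} {x11} {x12}
  V3: {x3,x9,x14} {x4,x8} {x6} {x11}
  V4: {x1,x10} {x3,x9} {x5} {x7,x13} {x8}
  V12: {x2}
  V14: {x1,x10} {x5}
  V23: {x6} {x11}
  V34: {x3,x9} {x8}
C dims 16,7; δ0: rk 7, SNF 1^7
Ȟ^0: (16−7)−0=9 ⇒ Z^9
Ȟ^1: (7−0)−7=0 ⇒ 0
Ȟ^2: (0−0)−0=0 ⇒ 0


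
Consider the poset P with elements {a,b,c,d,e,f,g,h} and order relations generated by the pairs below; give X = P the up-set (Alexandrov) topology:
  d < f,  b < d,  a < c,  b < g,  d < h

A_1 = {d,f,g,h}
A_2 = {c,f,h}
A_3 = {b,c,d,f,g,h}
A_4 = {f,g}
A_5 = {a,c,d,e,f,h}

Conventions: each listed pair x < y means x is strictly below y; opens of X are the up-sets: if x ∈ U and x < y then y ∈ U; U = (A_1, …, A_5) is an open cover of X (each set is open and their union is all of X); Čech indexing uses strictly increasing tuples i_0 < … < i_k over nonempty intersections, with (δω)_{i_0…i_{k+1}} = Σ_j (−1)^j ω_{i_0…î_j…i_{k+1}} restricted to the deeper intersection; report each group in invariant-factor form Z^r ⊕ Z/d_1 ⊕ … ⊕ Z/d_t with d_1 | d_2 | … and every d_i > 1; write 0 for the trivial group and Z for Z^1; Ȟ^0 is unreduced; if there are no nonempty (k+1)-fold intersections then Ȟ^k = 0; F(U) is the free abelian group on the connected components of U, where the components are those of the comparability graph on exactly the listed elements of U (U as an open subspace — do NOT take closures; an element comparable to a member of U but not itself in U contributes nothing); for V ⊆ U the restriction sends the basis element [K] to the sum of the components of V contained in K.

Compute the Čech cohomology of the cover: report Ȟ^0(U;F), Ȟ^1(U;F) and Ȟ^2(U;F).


Ȟ^0(U;F) ≅ Z^3, Ȟ^1(U;F) ≅ 0 and Ȟ^2(U;F) ≅ 0

nonempty overlaps:
  A12={f,h} A13={d,f,g,h} A14={f,g} A15={d,f,h} A23={c,f,h} A24={f} A25={c,f,h} A34={f,g} A35={c,d,f,h} A45={f}
  A123={f,h} A124={f} A125={f,h} A134={f,g} A135={d,f,h} A145={f} A234={f} A235={c,f,h} A245={f} A345={f}
  A1234={f} A1235={f,h} A1245={f} A1345={f} A2345={f}
  A12345={f}
components per intersection:
  A1: {d,f,h} {g}
  A2: {c} {f} {h}
  A3: {b,d,f,g,h} {c}
  A4: {f} {g}
  A5: {a,c} {d,f,h} {e}
  A12: {f} {h}
  A13: {d,f,h} {g}
  A14: {f} {g}
  A15: {d,f,h}
  A23: {c} {f} {h}
  A24: {f}
  A25: {c} {f} {h}
  A34: {f} {g}
  A35: {c} {d,f,h}
  A45: {f}
  A123: {f} {h}
  A124: {f}
  A125: {f} {h}
  A134: {f} {g}
  A135: {d,f,h}
  A145: {f}
  A234: {f}
  A235: {c} {f} {h}
  A245: {f}
  A345: {f}
  A1234: {f}
  A1235: {f} {h}
  A1245: {f}
  A1345: {f}
  A2345: {f}
  A12345: {f}
C dims 12,19,15,6; δ0: rk 9, SNF 1^9; δ1: rk 10, SNF 1^10; δ2: rk 5, SNF 1^5
degree 0: 12−9−0 = 3 → Ȟ^0 ≅ Z^3
degree 1: 19−10−9 = 0 → Ȟ^1 ≅ 0
degree 2: 15−5−10 = 0 → Ȟ^2 ≅ 0


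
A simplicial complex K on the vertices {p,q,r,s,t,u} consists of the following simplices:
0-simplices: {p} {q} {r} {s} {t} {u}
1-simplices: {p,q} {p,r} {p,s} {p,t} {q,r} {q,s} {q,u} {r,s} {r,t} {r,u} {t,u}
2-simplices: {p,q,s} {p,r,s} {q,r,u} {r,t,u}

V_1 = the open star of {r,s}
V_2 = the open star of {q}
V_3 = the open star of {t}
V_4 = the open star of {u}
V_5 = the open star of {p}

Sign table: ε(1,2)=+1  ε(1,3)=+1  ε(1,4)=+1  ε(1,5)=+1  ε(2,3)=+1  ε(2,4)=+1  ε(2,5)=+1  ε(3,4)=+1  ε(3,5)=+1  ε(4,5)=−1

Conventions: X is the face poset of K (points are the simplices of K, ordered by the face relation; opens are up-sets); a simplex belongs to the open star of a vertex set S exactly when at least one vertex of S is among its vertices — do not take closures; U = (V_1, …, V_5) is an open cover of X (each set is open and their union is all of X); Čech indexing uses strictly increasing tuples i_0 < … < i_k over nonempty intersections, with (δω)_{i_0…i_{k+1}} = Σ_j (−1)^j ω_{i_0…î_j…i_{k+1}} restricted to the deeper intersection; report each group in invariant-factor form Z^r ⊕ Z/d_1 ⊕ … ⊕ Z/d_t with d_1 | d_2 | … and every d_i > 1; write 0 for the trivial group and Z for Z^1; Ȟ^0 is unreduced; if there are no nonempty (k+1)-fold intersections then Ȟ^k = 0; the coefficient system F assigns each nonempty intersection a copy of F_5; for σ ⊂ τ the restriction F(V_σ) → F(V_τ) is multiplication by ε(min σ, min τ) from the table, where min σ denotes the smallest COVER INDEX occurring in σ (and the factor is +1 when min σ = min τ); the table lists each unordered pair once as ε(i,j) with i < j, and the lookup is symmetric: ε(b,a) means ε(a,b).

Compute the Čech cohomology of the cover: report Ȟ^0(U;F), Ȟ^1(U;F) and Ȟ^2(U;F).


Ȟ^0(U;F) ≅ Z/5, Ȟ^1(U;F) ≅ Z/5, Ȟ^2(U;F) ≅ 0

cover nerve:
  V1={{r},{s},{p,r},{p,s},{q,r},{q,s},{r,s},{r,t},{r,u},{p,q,s},{p,r,s},{q,r,u},{r,t,u}} V2={{q},{p,q},{q,r},{q,s},{q,u},{p,q,s},{q,r,u}} V3={{t},{p,t},{r,t},{t,u},{r,t,u}} V4={{u},{q,u},{r,u},{t,u},{q,r,u},{r,t,u}} V5={{p},{p,q},{p,r},{p,s},{p,t},{p,q,s},{p,r,s}}
  V12={{q,r},{q,s},{p,q,s},{q,r,u}} V13={{r,t},{r,t,u}} V14={{r,u},{q,r,u},{r,t,u}} V15={{p,r},{p,s},{p,q,s},{p,r,s}} V24={{q,u},{q,r,u}} V25={{p,q},{p,q,s}} V34={{t,u},{r,t,u}} V35={{p,t}}
  V124={{q,r,u}} V125={{p,q,s}} V134={{r,t,u}}
C dims 5,8,3; δ0: rk_F5 4; δ1: rk_F5 3
Ȟ^0: (5−4)−0=1 ⇒ Z/5
Ȟ^1: (8−3)−4=1 ⇒ Z/5
Ȟ^2: (3−0)−3=0 ⇒ 0


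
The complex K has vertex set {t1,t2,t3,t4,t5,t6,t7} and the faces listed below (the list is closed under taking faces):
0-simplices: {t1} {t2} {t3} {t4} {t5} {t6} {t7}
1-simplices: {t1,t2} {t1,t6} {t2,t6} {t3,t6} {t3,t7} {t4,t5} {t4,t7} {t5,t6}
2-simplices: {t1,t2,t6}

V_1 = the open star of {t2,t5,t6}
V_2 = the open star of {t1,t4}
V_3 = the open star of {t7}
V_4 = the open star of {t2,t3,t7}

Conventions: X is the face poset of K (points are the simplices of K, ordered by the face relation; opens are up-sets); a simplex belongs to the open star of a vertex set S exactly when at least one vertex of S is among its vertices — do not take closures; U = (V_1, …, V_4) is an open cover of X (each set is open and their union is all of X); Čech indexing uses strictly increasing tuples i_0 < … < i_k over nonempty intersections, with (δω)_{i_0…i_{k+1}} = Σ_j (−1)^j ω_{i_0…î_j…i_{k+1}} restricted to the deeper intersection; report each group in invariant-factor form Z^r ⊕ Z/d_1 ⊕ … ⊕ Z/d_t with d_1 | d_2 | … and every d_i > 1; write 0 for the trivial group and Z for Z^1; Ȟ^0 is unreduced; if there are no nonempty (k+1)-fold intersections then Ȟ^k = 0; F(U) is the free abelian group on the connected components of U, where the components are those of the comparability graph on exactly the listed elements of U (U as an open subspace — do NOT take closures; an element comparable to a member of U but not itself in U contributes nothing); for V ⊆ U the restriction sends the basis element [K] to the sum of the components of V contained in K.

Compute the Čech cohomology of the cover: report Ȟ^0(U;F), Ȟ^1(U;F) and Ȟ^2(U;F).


nonempty overlaps:
  V1={{t2},{t5},{t6},{t1,t2},{t1,t6},{t2,t6},{t3,t6},{t4,t5},{t5,t6},{t1,t2,t6}} V2={{t1},{t4},{t1,t2},{t1,t6},{t4,t5},{t4,t7},{t1,t2,t6}} V3={{t7},{t3,t7},{t4,t7}} V4={{t2},{t3},{t7},{t1,t2},{t2,t6},{t3,t6},{t3,t7},{t4,t7},{t1,t2,t6}}
  V12={{t1,t2},{t1,t6},{t4,t5},{t1,t2,t6}} V14={{t2},{t1,t2},{t2,t6},{t3,t6},{t1,t2,t6}} V23={{t4,t7}} V24={{t1,t2},{t4,t7},{t1,t2,t6}} V34={{t7},{t3,t7},{t4,t7}}
  V124={{t1,t2},{t1,t2,t6}} V234={{t4,t7}}
components per intersection:
  V1: {{t2},{t5},{t6},{t1,t2},{t1,t6},{t2,t6},{t3,t6},{t4,t5},{t5,t6},{t1,t2,t6}}
  V2: {{t1},{t1,t2},{t1,t6},{t1,t2,t6}} {{t4},{t4,t5},{t4,t7}}
  V3: {{t7},{t3,t7},{t4,t7}}
  V4: {{t2},{t1,t2},{t2,t6},{t1,t2,t6}} {{t3},{t7},{t3,t6},{t3,t7},{t4,t7}}
  V12: {{t1,t2},{t1,t6},{t1,t2,t6}} {{t4,t5}}
  V14: {{t2},{t1,t2},{t2,t6},{t1,t2,t6}} {{t3,t6}}
  V23: {{t4,t7}}
  V24: {{t1,t2},{t1,t2,t6}} {{t4,t7}}
  V34: {{t7},{t3,t7},{t4,t7}}
  V124: {{t1,t2},{t1,t2,t6}}
  V234: {{t4,t7}}
C dims 6,8,2; δ0: rk 5, SNF 1^5; δ1: rk 2, SNF 1^2
degree 0: 6−5−0 = 1 → Ȟ^0 ≅ Z
degree 1: 8−2−5 = 1 → Ȟ^1 ≅ Z
degree 2: 2−0−2 = 0 → Ȟ^2 ≅ 0

Ȟ^0 = Z, Ȟ^1 = Z and Ȟ^2 = 0


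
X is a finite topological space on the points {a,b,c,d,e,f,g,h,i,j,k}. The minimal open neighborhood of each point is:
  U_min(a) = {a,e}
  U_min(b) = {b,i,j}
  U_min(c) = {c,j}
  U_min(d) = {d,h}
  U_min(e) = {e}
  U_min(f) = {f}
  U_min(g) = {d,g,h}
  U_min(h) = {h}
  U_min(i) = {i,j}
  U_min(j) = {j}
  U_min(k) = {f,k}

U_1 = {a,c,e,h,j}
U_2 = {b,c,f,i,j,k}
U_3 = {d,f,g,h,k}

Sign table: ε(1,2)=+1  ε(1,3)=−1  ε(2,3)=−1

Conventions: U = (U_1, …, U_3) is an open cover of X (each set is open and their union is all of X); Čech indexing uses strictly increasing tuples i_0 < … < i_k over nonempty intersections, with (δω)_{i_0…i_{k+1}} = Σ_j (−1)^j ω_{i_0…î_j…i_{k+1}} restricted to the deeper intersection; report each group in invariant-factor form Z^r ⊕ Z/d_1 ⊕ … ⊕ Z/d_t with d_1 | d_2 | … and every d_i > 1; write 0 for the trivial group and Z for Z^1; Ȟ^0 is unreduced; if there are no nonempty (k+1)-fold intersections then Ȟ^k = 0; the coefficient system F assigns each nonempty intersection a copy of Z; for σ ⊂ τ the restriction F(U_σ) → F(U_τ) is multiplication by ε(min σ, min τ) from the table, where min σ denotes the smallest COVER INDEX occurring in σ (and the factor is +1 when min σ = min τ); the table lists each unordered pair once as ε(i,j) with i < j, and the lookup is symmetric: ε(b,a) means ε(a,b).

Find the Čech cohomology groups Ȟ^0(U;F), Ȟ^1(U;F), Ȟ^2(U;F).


Ȟ^0 = Z, Ȟ^1 = Z, Ȟ^2 = 0

nerve of the cover:
  U12={c,j} U13={h} U23={f,k}
C dims 3,3; δ0: rk 2, SNF 1^2
Ȟ^0 = (3 − 2) − 0 = 1, so Ȟ^0 ≅ Z
Ȟ^1 = (3 − 0) − 2 = 1, so Ȟ^1 ≅ Z
Ȟ^2 = (0 − 0) − 0 = 0, so Ȟ^2 ≅ 0


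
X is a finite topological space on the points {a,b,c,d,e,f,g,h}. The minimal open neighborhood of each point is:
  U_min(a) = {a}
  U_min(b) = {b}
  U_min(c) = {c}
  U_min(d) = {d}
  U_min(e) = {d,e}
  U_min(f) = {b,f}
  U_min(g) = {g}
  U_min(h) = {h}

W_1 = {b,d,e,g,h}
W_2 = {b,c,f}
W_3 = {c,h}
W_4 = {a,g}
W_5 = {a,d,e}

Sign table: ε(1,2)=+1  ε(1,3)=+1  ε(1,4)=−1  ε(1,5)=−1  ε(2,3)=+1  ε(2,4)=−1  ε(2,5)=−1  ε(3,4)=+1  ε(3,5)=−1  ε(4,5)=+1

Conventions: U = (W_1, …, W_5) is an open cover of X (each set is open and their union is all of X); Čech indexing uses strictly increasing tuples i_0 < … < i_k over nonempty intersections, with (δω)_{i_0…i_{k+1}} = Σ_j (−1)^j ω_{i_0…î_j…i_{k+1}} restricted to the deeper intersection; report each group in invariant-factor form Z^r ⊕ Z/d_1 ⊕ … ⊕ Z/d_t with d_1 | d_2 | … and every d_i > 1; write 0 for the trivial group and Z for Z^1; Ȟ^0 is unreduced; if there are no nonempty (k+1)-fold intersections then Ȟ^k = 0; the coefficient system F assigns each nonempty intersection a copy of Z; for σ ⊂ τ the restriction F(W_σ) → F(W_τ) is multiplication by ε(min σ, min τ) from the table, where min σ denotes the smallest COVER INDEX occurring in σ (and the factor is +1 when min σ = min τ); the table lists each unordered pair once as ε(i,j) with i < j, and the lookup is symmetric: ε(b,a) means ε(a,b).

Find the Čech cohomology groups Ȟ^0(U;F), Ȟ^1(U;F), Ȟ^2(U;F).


nonempty overlaps:
  W12={b} W13={h} W14={g} W15={d,e} W23={c} W45={a}
C dims 5,6; δ0: rk 4, SNF 1^4
degree 0: 5−4−0 = 1 → Ȟ^0 ≅ Z
degree 1: 6−0−4 = 2 → Ȟ^1 ≅ Z^2
degree 2: 0−0−0 = 0 → Ȟ^2 ≅ 0

Ȟ^0 ≅ Z,  Ȟ^1 ≅ Z^2,  Ȟ^2 ≅ 0


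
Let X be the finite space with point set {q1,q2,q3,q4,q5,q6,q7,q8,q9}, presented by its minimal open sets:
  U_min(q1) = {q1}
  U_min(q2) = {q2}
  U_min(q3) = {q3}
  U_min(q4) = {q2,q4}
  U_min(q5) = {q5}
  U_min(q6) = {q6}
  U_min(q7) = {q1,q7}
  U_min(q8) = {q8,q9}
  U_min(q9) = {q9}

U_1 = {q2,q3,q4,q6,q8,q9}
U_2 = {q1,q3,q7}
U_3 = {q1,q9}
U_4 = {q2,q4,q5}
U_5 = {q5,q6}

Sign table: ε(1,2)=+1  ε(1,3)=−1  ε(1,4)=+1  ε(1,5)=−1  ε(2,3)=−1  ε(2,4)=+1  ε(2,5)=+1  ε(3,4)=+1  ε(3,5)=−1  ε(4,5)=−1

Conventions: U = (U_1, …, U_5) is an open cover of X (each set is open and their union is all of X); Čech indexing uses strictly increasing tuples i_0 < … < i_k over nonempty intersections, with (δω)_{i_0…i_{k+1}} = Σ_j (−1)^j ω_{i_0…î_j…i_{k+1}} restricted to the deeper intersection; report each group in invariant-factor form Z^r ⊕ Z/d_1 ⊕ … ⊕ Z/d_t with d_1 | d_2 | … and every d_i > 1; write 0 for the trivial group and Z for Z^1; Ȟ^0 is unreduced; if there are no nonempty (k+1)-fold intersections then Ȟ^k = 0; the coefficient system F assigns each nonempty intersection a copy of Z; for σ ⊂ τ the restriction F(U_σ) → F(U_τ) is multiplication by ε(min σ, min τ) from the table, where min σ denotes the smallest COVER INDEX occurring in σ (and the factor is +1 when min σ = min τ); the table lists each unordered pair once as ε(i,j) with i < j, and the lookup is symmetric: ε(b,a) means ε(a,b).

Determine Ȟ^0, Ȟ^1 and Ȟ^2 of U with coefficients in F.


Ȟ^0 = Z; Ȟ^1 = Z^2; Ȟ^2 = 0

intersection data:
  U12={q3} U13={q9} U14={q2,q4} U15={q6} U23={q1} U45={q5}
C dims 5,6; δ0: rk 4, SNF 1^4
Ȟ^0 = (5 − 4) − 0 = 1, so Ȟ^0 ≅ Z
Ȟ^1 = (6 − 0) − 4 = 2, so Ȟ^1 ≅ Z^2
Ȟ^2 = (0 − 0) − 0 = 0, so Ȟ^2 ≅ 0


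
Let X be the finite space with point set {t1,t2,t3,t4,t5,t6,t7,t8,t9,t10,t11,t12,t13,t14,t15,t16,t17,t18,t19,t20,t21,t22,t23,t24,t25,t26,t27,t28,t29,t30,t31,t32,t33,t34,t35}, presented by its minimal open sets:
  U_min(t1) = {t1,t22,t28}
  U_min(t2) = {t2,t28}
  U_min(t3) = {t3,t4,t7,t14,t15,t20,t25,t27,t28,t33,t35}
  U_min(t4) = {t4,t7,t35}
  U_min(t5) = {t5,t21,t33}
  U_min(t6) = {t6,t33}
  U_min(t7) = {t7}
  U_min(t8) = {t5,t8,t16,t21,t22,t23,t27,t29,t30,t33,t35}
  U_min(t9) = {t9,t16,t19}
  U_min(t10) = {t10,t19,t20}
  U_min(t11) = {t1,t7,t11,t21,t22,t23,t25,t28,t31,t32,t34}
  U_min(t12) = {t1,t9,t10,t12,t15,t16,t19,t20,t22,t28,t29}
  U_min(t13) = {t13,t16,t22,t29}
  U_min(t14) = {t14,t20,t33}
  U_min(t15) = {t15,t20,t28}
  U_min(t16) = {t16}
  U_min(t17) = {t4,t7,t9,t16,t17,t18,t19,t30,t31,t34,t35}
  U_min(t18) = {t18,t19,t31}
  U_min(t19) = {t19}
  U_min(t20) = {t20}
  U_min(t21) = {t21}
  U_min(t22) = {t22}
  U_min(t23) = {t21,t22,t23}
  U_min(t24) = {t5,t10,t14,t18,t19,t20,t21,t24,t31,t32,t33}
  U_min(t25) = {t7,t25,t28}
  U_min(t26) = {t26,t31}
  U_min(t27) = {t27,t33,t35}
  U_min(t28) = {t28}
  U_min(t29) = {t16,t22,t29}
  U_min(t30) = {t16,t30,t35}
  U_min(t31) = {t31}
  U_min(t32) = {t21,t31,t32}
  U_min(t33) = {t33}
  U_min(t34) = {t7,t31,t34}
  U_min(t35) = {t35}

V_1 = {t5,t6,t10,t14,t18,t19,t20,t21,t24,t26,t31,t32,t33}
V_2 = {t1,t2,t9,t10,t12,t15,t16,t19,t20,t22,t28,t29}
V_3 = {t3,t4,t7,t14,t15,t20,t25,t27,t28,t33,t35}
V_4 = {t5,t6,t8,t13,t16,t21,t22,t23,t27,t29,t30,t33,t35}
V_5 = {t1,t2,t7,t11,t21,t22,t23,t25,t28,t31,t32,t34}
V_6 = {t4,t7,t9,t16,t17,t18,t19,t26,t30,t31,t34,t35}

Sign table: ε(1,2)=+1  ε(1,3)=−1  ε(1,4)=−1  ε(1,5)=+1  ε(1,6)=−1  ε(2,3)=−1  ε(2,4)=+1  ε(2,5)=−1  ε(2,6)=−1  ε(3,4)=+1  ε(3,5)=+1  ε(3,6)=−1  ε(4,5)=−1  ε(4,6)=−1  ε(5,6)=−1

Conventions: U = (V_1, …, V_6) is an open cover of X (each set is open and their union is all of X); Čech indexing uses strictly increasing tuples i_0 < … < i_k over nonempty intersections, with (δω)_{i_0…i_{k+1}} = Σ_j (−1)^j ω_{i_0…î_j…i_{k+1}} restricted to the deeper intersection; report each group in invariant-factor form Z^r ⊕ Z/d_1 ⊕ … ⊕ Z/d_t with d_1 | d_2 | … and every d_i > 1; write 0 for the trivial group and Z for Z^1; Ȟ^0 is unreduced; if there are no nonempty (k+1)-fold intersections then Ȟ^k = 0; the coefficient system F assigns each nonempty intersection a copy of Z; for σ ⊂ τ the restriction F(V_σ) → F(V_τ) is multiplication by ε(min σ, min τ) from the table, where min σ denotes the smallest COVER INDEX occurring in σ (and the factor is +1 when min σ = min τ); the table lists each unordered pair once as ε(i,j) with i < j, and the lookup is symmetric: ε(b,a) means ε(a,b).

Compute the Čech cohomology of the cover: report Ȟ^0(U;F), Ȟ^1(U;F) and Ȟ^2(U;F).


nonempty intersections:
  V12={t10,t19,t20} V13={t14,t20,t33} V14={t5,t6,t21,t33} V15={t21,t31,t32} V16={t18,t19,t26,t31} V23={t15,t20,t28} V24={t16,t22,t29} V25={t1,t2,t22,t28} V26={t9,t16,t19} V34={t27,t33,t35} V35={t7,t25,t28} V36={t4,t7,t35} V45={t21,t22,t23} V46={t16,t30,t35} V56={t7,t31,t34}
  V123={t20} V126={t19} V134={t33} V145={t21} V156={t31} V235={t28} V245={t22} V246={t16} V346={t35} V356={t7}
C dims 6,15,10; δ0: rk 6, SNF 1^5·2; δ1: rk 9, SNF 1^9
Ȟ^0: (6−6)−0=0 ⇒ 0
Ȟ^1: (15−9)−6=0 plus torsion [2] ⇒ Z/2
Ȟ^2: (10−0)−9=1 ⇒ Z

Ȟ^0 = 0; Ȟ^1 = Z/2; Ȟ^2 = Z


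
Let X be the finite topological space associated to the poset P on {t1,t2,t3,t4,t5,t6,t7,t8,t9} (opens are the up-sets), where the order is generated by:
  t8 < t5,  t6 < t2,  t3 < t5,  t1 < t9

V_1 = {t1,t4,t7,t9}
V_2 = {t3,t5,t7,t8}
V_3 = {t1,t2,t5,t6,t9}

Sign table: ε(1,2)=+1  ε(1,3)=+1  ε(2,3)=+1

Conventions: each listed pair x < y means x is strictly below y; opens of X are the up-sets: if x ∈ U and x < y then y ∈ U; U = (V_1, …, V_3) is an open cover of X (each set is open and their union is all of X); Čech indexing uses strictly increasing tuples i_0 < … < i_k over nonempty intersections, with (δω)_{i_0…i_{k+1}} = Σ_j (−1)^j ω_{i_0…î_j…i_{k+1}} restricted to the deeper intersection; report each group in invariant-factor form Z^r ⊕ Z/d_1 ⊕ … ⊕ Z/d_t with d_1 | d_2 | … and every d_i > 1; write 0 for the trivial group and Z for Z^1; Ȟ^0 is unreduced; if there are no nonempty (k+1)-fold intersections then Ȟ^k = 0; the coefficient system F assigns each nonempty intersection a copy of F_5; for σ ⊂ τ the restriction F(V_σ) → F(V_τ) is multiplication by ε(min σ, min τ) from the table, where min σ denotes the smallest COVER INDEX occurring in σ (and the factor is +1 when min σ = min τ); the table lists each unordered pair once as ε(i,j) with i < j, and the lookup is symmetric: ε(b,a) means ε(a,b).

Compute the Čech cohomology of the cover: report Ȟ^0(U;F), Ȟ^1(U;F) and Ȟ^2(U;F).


Ȟ^0 ≅ Z/5, Ȟ^1 ≅ Z/5, Ȟ^2 ≅ 0

nerve simplices:
  V12={t7} V13={t1,t9} V23={t5}
C dims 3,3; δ0: rk_F5 2
degree 0: 3−2−0 = 1 → Ȟ^0 ≅ Z/5
degree 1: 3−0−2 = 1 → Ȟ^1 ≅ Z/5
degree 2: 0−0−0 = 0 → Ȟ^2 ≅ 0


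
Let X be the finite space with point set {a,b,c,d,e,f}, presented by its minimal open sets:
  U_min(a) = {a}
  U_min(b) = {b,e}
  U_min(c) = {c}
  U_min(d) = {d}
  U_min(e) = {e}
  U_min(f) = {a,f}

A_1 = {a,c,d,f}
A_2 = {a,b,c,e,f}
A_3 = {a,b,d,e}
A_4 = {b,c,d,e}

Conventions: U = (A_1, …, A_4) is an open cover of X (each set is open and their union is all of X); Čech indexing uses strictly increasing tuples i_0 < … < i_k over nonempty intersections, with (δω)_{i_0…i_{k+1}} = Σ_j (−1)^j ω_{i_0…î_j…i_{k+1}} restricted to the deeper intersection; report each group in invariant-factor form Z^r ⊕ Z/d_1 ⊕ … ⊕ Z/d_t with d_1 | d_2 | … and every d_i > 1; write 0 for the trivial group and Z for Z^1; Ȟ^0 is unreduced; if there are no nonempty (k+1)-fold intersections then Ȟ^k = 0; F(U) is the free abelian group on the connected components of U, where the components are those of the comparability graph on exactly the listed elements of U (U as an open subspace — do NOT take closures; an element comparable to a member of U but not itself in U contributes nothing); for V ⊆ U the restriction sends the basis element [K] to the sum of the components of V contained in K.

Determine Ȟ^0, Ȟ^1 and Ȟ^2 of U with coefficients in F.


Ȟ^0(U;F) ≅ Z^4, Ȟ^1(U;F) ≅ 0 and Ȟ^2(U;F) ≅ 0

cover nerve:
  A12={a,c,f} A13={a,d} A14={c,d} A23={a,b,e} A24={b,c,e} A34={b,d,e}
  A123={a} A124={c} A134={d} A234={b,e}
components per intersection:
  A1: {a,f} {c} {d}
  A2: {a,f} {b,e} {c}
  A3: {a} {b,e} {d}
  A4: {b,e} {c} {d}
  A12: {a,f} {c}
  A13: {a} {d}
  A14: {c} {d}
  A23: {a} {b,e}
  A24: {b,e} {c}
  A34: {b,e} {d}
  A123: {a}
  A124: {c}
  A134: {d}
  A234: {b,e}
C dims 12,12,4; δ0: rk 8, SNF 1^8; δ1: rk 4, SNF 1^4
Ȟ^0: (12−8)−0=4 ⇒ Z^4
Ȟ^1: (12−4)−8=0 ⇒ 0
Ȟ^2: (4−0)−4=0 ⇒ 0


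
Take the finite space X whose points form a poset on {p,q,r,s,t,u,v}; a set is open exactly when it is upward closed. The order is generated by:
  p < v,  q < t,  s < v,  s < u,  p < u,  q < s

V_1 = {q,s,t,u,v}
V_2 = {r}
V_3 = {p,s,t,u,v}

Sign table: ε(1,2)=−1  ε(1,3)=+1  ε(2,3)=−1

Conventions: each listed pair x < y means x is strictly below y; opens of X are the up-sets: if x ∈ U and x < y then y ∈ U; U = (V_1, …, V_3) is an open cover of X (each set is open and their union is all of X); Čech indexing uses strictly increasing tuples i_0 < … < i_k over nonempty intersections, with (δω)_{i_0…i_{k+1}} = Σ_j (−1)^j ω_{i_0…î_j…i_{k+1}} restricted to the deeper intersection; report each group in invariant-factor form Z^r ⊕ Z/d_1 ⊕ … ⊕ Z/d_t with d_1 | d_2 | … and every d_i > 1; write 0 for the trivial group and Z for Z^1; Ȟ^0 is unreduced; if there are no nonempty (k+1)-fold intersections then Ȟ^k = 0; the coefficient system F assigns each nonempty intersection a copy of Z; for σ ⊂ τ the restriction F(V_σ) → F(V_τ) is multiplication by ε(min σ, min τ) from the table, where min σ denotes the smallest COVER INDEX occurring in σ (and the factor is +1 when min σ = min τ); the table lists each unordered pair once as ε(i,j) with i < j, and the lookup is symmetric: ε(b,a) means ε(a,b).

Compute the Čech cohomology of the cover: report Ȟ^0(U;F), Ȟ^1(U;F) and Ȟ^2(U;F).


cover nerve:
  V13={s,t,u,v}
C dims 3,1; δ0: rk 1, SNF 1^1
Ȟ^0: (3−1)−0=2 ⇒ Z^2
Ȟ^1: (1−0)−1=0 ⇒ 0
Ȟ^2: (0−0)−0=0 ⇒ 0

Ȟ^0 ≅ Z^2; Ȟ^1 ≅ 0; Ȟ^2 ≅ 0
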